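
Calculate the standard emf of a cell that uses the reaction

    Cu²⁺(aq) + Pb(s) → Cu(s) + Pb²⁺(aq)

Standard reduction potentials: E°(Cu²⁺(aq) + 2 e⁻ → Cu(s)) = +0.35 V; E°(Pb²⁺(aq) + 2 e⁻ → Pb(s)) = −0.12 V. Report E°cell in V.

+0.47 V

In the reaction as written, Cu²⁺(aq) is reduced (cathode) and Pb²⁺(aq) is produced by oxidation at the anode.
E°cell = E°(cathode) − E°(anode) = +0.35 − (−0.12) = +0.47 V.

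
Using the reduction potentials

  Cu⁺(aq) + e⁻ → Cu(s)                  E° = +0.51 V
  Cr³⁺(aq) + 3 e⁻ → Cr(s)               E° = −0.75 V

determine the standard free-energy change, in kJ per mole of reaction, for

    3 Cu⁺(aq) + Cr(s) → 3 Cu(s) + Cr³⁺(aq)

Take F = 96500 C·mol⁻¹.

−365 kJ/mol

In the reaction as written Cu⁺(aq) is reduced, so the Cu⁺/Cu couple is the cathode and Cr³⁺/Cr is the anode.
E°cell = +0.51 − (−0.75) = +1.26 V; balancing electrons gives n = 3.
ΔG° = −nFE°cell = −(3)(96500)(+1.26) J/mol = −365 kJ/mol.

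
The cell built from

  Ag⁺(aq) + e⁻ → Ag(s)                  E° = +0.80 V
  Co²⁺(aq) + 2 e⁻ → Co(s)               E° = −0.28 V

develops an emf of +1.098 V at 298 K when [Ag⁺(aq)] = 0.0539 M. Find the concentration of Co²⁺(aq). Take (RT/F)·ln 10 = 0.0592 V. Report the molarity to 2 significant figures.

0.00072 M

Ag⁺/Ag is the cathode (higher E°); E°cell = +0.80 − (−0.28) = +1.08 V with n = 2.
Since E = E° − (0.0592/n)·log Q, log Q = n(E° − E)/0.0592 = −0.608.
Balancing electrons gives 2 Ag⁺(aq) + Co(s) → 2 Ag(s) + Co²⁺(aq); thus Q = [Co²⁺(aq)] / [Ag⁺(aq)]^2.
Substituting the known concentrations and solving, log [Co²⁺(aq)] = −3.145 and [Co²⁺(aq)] = 0.00072 M.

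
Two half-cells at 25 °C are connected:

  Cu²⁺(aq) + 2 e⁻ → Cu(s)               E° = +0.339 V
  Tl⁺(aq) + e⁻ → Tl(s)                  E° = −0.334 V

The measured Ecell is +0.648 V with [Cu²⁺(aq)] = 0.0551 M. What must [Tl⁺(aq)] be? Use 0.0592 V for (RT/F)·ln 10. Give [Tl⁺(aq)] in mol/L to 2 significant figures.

With Cu²⁺/Cu at the cathode and Tl⁺/Tl at the anode, E°cell = +0.339 − (−0.334) = +0.673 V (n = 2).
Since E = E° − (0.0592/n)·log Q, log Q = n(E° − E)/0.0592 = 0.845.
For Cu²⁺(aq) + 2 Tl(s) → Cu(s) + 2 Tl⁺(aq), the reaction quotient is Q = [Tl⁺(aq)]^2 / [Cu²⁺(aq)].
Isolating [Tl⁺(aq)] in Q = 10^{0.845} yields log [Tl⁺(aq)] = −0.207, i.e. 0.62 M.

0.62 M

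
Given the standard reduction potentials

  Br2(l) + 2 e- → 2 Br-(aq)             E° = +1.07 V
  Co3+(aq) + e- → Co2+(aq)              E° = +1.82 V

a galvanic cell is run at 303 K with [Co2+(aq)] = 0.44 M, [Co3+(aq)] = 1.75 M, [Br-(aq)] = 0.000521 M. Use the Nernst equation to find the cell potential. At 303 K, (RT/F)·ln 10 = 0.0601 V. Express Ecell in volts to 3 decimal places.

+0.589 V

Since E°(Co³⁺/Co²⁺) > E°(Br₂/Br⁻), Co³⁺/Co²⁺ serves as the cathode.
E°cell = +1.82 − (+1.07) = +0.75 V, with n = 2 electrons transferred.
Balancing gives 2 Co3+(aq) + 2 Br-(aq) → 2 Co2+(aq) + Br2(l); hence Q = [Co2+(aq)]^2 / ([Co3+(aq)]^2·[Br-(aq)]^2) = 2.33×10^5 (log Q = 5.367).
By the Nernst equation, E = +0.75 − (0.0601/2)·(5.367) = +0.589 V.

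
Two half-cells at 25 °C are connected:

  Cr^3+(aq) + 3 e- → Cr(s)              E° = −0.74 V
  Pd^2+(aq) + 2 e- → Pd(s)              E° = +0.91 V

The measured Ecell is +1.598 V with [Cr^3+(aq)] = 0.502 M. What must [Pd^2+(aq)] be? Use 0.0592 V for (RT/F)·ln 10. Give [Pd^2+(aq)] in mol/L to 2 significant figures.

0.011 M

With Pd²⁺/Pd at the cathode and Cr³⁺/Cr at the anode, E°cell = +0.91 − (−0.74) = +1.65 V (n = 6).
From the Nernst equation, log Q = n(E° − E)/0.0592 = 6·(+1.65 − (+1.598))/0.0592 = 5.270.
Balancing electrons gives 3 Pd^2+(aq) + 2 Cr(s) → 3 Pd(s) + 2 Cr^3+(aq); thus Q = [Cr^3+(aq)]^2 / [Pd^2+(aq)]^3.
Solving for the unknown gives log [Pd^2+(aq)] = −1.956, so [Pd^2+(aq)] ≈ 0.011 M.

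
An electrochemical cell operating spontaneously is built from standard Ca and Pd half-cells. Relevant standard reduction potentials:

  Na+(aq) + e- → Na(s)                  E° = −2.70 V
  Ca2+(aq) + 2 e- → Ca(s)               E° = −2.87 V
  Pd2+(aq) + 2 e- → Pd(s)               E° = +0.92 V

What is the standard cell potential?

Of the two couples in this cell, the one with the more positive reduction potential is reduced at the cathode: here that is Pd²⁺/Pd (+0.92 V); Ca²⁺/Ca (−2.87 V) is the anode.
E°cell = E°(cathode) − E°(anode) = +0.92 − (−2.87) = +3.79 V.

+3.79 V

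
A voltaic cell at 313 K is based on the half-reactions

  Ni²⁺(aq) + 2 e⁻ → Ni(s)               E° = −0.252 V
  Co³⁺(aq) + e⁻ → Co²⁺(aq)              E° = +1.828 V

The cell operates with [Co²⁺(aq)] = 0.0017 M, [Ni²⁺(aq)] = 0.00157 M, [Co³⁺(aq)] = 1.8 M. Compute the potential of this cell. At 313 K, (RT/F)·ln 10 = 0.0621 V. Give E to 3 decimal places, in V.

Since E°(Co³⁺/Co²⁺) > E°(Ni²⁺/Ni), Co³⁺/Co²⁺ serves as the cathode.
The standard potential is +1.828 − (−0.252) = +2.080 V and the balanced reaction transfers n = 2 electrons.
The balanced reaction is 2 Co³⁺(aq) + Ni(s) → 2 Co²⁺(aq) + Ni²⁺(aq), so Q = ([Co²⁺(aq)]^2·[Ni²⁺(aq)]) / [Co³⁺(aq)]^2 = 1.4×10^−9 and log Q = −8.854.
Applying E = E° − (RT ln10/nF)·log Q gives +2.080 − (0.0621/2)(−8.854) = +2.355 V.

+2.355 V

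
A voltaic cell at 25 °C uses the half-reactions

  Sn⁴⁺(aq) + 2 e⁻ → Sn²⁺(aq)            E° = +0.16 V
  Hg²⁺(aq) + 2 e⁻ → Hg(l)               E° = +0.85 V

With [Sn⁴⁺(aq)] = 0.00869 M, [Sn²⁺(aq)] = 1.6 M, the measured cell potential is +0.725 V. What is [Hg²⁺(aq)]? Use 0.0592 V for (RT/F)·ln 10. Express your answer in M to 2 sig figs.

With Hg²⁺/Hg at the cathode and Sn⁴⁺/Sn²⁺ at the anode, E°cell = +0.85 − (+0.16) = +0.69 V (n = 2).
Rearranging E = E° − (0.0592/n)·log Q gives log Q = 2(+0.69 − (+0.725))/0.0592 = −1.182.
Balancing electrons gives Hg²⁺(aq) + Sn²⁺(aq) → Hg(l) + Sn⁴⁺(aq); thus Q = [Sn⁴⁺(aq)] / ([Hg²⁺(aq)]·[Sn²⁺(aq)]).
Substituting the known concentrations and solving, log [Hg²⁺(aq)] = −1.083 and [Hg²⁺(aq)] = 0.083 M.

0.083 M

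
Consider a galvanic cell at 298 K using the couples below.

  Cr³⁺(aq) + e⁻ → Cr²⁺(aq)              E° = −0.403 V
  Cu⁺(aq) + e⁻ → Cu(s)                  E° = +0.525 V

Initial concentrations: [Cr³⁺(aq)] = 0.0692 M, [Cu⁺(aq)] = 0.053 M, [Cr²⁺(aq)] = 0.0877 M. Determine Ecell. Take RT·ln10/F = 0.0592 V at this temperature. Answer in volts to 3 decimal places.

The Cu⁺/Cu couple has the more positive E°, so it is the cathode; Cr³⁺/Cr²⁺ is the anode.
The standard potential is +0.525 − (−0.403) = +0.928 V and the balanced reaction transfers n = 1 electron.
Balancing gives Cu⁺(aq) + Cr²⁺(aq) → Cu(s) + Cr³⁺(aq); hence Q = [Cr³⁺(aq)] / ([Cu⁺(aq)]·[Cr²⁺(aq)]) = 14.9 (log Q = 1.173).
By the Nernst equation, E = +0.928 − (0.0592/1)·(1.173) = +0.859 V.

+0.859 V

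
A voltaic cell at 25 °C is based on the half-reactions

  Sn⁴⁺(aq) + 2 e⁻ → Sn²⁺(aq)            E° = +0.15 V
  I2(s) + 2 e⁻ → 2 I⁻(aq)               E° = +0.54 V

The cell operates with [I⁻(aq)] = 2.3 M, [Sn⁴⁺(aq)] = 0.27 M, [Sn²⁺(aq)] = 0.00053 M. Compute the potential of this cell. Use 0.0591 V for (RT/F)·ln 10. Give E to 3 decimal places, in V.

The I₂/I⁻ couple has the more positive E°, so it is the cathode; Sn⁴⁺/Sn²⁺ is the anode.
E°cell = E°cat − E°an = +0.54 − (+0.15) = +0.39 V; n = 2.
The balanced reaction is I2(s) + Sn²⁺(aq) → 2 I⁻(aq) + Sn⁴⁺(aq), so Q = ([I⁻(aq)]^2·[Sn⁴⁺(aq)]) / [Sn²⁺(aq)] = 2.69×10^3 and log Q = 3.431.
By the Nernst equation, E = +0.39 − (0.0591/2)·(3.431) = +0.289 V.

+0.289 V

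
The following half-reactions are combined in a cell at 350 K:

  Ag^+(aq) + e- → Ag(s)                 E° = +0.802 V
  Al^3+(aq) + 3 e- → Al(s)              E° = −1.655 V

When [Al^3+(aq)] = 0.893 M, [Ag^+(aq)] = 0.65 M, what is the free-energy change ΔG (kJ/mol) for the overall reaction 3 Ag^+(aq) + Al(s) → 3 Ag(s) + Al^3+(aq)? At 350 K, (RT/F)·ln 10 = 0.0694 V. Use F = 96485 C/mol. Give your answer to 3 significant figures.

−708 kJ/mol

E°cell = +0.802 − (−1.655) = +2.457 V; the balanced reaction transfers n = 3 electrons.
Here Q = [Al^3+(aq)] / [Ag^+(aq)]^3 = 3.25 (log Q = 0.512), giving E = +2.457 − (0.0694/3)·(0.512) = +2.4452 V.
Then ΔG = −nFE = −3 × 96485 × +2.4452 J/mol = −708 kJ/mol.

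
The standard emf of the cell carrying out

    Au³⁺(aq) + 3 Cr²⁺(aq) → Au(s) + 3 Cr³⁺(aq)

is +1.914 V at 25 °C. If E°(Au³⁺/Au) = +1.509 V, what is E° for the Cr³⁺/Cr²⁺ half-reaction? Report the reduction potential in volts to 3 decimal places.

−0.405 V

In the reaction as written the Au³⁺/Au couple is reduced (cathode) and Cr³⁺/Cr²⁺ is oxidized (anode), so E°cell = E°(Au³⁺/Au) − E°(Cr³⁺/Cr²⁺).
E°(Cr³⁺/Cr²⁺) = E°(cathode) − E°cell = +1.509 − (+1.914) = −0.405 V.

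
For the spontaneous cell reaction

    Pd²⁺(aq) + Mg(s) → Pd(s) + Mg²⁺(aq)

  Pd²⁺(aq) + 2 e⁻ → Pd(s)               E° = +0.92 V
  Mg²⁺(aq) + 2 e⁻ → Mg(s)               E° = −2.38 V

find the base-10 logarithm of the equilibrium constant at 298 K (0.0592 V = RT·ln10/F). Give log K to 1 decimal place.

log K = 111.5

The Pd²⁺/Pd couple is reduced (cathode); E°cell = +0.92 − (−2.38) = +3.30 V with n = 2.
At equilibrium E = 0, so log K = nE°cell / 0.0592 = (2)(+3.30) / 0.0592 = 111.5.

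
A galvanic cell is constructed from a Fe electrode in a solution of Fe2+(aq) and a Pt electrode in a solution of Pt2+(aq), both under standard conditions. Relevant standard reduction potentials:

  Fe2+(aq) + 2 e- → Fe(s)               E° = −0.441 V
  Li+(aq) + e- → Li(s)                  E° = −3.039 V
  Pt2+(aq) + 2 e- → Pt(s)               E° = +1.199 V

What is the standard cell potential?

The Pt²⁺/Pt couple has the higher E°, so Pt ion is reduced (cathode) and Fe is oxidized (anode).
E°cell = E°(cathode) − E°(anode) = +1.199 − (−0.441) = +1.640 V.

+1.640 V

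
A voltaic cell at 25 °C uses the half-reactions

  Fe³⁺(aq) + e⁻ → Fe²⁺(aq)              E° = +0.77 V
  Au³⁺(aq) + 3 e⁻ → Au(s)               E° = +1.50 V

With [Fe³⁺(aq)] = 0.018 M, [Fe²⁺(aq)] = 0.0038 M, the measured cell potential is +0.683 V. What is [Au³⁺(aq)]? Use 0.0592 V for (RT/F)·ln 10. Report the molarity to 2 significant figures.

0.44 M

With Au³⁺/Au at the cathode and Fe³⁺/Fe²⁺ at the anode, E°cell = +1.50 − (+0.77) = +0.73 V (n = 3).
From the Nernst equation, log Q = n(E° − E)/0.0592 = 3·(+0.73 − (+0.683))/0.0592 = 2.382.
For Au³⁺(aq) + 3 Fe²⁺(aq) → Au(s) + 3 Fe³⁺(aq), the reaction quotient is Q = [Fe³⁺(aq)]^3 / ([Au³⁺(aq)]·[Fe²⁺(aq)]^3).
Solving for the unknown gives log [Au³⁺(aq)] = −0.356, so [Au³⁺(aq)] ≈ 0.44 M.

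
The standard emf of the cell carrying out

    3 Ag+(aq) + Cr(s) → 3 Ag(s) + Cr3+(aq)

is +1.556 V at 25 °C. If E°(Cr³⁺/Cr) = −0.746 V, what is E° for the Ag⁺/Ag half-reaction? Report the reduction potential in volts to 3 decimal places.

+0.810 V

In the reaction as written the Ag⁺/Ag couple is reduced (cathode) and Cr³⁺/Cr is oxidized (anode), so E°cell = E°(Ag⁺/Ag) − E°(Cr³⁺/Cr).
E°(Ag⁺/Ag) = E°cell + E°(anode) = +1.556 + (−0.746) = +0.810 V.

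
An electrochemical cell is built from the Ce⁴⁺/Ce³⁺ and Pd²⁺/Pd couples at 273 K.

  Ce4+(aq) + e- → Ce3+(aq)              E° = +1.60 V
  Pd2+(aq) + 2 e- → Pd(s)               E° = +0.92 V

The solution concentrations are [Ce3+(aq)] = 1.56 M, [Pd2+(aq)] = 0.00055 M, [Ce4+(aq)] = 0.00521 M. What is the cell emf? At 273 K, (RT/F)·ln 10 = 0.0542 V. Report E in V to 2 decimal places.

+0.63 V

Ce⁴⁺/Ce³⁺ is reduced (cathode, E° = +1.60 V) and Pd²⁺/Pd is oxidized (anode).
E°cell = +1.60 − (+0.92) = +0.68 V, with n = 2 electrons transferred.
Balancing gives 2 Ce4+(aq) + Pd(s) → 2 Ce3+(aq) + Pd2+(aq); hence Q = ([Ce3+(aq)]^2·[Pd2+(aq)]) / [Ce4+(aq)]^2 = 49.3 (log Q = 1.693).
Applying E = E° − (RT ln10/nF)·log Q gives +0.68 − (0.0542/2)(1.693) = +0.63 V.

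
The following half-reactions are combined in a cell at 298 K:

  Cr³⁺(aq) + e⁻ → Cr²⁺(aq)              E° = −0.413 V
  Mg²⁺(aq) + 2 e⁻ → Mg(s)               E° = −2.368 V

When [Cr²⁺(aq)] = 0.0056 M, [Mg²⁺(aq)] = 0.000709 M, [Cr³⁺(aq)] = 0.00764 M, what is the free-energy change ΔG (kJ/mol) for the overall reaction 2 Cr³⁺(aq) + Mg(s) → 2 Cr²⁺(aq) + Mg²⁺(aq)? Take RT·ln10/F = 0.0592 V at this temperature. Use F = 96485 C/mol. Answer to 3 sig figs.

−397 kJ/mol

E°cell = −0.413 − (−2.368) = +1.955 V; the balanced reaction transfers n = 2 electrons.
Q = ([Cr²⁺(aq)]^2·[Mg²⁺(aq)]) / [Cr³⁺(aq)]^2 = 0.000381, so log Q = −3.419 and E = +1.955 − (0.0592/2)(−3.419) = +2.0562 V.
Finally ΔG = −nFE = −(2)(96485 C/mol)(+2.0562 V) = −397 kJ/mol.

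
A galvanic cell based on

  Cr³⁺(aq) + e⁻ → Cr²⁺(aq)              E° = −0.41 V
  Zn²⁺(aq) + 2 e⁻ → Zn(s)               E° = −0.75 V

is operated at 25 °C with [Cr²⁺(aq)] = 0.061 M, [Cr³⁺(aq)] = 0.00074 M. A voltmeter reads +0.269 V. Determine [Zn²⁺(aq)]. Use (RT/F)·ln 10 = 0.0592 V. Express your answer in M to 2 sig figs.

0.037 M

Cr³⁺/Cr²⁺ is the cathode (higher E°); E°cell = −0.41 − (−0.75) = +0.34 V with n = 2.
From the Nernst equation, log Q = n(E° − E)/0.0592 = 2·(+0.34 − (+0.269))/0.0592 = 2.399.
For 2 Cr³⁺(aq) + Zn(s) → 2 Cr²⁺(aq) + Zn²⁺(aq), the reaction quotient is Q = ([Cr²⁺(aq)]^2·[Zn²⁺(aq)]) / [Cr³⁺(aq)]^2.
Isolating [Zn²⁺(aq)] in Q = 10^{2.399} yields log [Zn²⁺(aq)] = −1.433, i.e. 0.037 M.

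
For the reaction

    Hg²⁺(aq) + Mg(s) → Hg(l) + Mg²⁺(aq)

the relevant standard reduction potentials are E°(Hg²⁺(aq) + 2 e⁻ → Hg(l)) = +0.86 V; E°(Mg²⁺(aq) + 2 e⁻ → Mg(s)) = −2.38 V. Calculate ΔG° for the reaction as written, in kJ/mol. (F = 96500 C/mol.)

−625 kJ/mol

In the reaction as written Hg²⁺(aq) is reduced, so the Hg²⁺/Hg couple is the cathode and Mg²⁺/Mg is the anode.
E°cell = +0.86 − (−2.38) = +3.24 V; balancing electrons gives n = 2.
ΔG° = −nFE°cell = −(2)(96500)(+3.24) J/mol = −625 kJ/mol.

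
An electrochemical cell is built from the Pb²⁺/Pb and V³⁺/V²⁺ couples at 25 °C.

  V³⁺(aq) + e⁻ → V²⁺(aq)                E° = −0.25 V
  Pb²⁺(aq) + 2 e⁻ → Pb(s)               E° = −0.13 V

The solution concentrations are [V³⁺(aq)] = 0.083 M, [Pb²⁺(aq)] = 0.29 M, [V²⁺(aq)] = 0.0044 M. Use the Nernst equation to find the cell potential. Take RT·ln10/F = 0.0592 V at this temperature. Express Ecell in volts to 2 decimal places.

The Pb²⁺/Pb couple has the more positive E°, so it is the cathode; V³⁺/V²⁺ is the anode.
The standard potential is −0.13 − (−0.25) = +0.12 V and the balanced reaction transfers n = 2 electrons.
For the overall reaction Pb²⁺(aq) + 2 V²⁺(aq) → Pb(s) + 2 V³⁺(aq), Q = [V³⁺(aq)]^2 / ([Pb²⁺(aq)]·[V²⁺(aq)]^2) = 1.23×10^3, giving log Q = 3.089.
By the Nernst equation, E = +0.12 − (0.0592/2)·(3.089) = +0.03 V.

+0.03 V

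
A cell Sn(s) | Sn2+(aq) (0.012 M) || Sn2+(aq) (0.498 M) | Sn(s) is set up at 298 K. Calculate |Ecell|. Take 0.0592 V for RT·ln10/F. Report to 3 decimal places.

For a concentration cell E°cell = 0, since both electrodes use the same couple.
The compartment with the higher Sn2+(aq) concentration (0.498 M) acts as the cathode; ions are reduced there and produced at the dilute (0.012 M) anode.
With n = 2, Ecell = −(0.0592/2)·log([dilute]/[conc]) = −(0.0592/2)·log(0.012/0.498) = +0.048 V.

0.048 V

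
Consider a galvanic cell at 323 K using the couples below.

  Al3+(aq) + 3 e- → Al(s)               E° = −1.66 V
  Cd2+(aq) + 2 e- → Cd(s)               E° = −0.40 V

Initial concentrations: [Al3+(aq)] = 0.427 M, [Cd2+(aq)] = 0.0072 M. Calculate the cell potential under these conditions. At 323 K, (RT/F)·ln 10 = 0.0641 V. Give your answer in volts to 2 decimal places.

Cd²⁺/Cd is reduced (cathode, E° = −0.40 V) and Al³⁺/Al is oxidized (anode).
E°cell = E°cat − E°an = −0.40 − (−1.66) = +1.26 V; n = 6.
For the overall reaction 3 Cd2+(aq) + 2 Al(s) → 3 Cd(s) + 2 Al3+(aq), Q = [Al3+(aq)]^2 / [Cd2+(aq)]^3 = 4.88×10^5, giving log Q = 5.689.
Applying E = E° − (RT ln10/nF)·log Q gives +1.26 − (0.0641/6)(5.689) = +1.20 V.

+1.20 V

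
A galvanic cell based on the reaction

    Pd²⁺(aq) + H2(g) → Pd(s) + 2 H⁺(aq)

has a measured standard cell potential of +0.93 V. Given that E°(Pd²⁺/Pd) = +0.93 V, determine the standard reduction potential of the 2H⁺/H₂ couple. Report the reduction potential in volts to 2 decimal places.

In the reaction as written the Pd²⁺/Pd couple is reduced (cathode) and 2H⁺/H₂ is oxidized (anode), so E°cell = E°(Pd²⁺/Pd) − E°(2H⁺/H₂).
E°(2H⁺/H₂) = E°(cathode) − E°cell = +0.93 − (+0.93) = +0.00 V.

+0.00 V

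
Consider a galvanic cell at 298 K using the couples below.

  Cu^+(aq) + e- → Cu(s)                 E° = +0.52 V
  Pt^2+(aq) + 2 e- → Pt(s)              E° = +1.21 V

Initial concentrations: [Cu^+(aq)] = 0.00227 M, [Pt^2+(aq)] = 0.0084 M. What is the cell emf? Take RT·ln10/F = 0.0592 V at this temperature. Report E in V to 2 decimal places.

The Pt²⁺/Pt couple has the more positive E°, so it is the cathode; Cu⁺/Cu is the anode.
E°cell = E°cat − E°an = +1.21 − (+0.52) = +0.69 V; n = 2.
Balancing gives Pt^2+(aq) + 2 Cu(s) → Pt(s) + 2 Cu^+(aq); hence Q = [Cu^+(aq)]^2 / [Pt^2+(aq)] = 0.000613 (log Q = −3.212).
Applying E = E° − (RT ln10/nF)·log Q gives +0.69 − (0.0592/2)(−3.212) = +0.79 V.

+0.79 V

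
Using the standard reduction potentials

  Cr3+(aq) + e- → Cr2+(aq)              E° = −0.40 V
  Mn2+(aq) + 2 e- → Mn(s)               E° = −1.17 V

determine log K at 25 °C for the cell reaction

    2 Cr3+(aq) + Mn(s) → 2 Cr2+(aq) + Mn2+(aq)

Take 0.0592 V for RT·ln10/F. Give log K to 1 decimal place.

The Cr³⁺/Cr²⁺ couple is reduced (cathode); E°cell = −0.40 − (−1.17) = +0.77 V with n = 2.
At equilibrium E = 0, so log K = nE°cell / 0.0592 = (2)(+0.77) / 0.0592 = 26.0.

log K = 26.0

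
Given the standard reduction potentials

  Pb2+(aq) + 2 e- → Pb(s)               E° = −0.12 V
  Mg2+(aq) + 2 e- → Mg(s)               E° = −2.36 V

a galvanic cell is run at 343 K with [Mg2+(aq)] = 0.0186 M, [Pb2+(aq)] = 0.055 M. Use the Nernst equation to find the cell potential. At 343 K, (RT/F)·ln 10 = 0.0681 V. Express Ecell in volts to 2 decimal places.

Since E°(Pb²⁺/Pb) > E°(Mg²⁺/Mg), Pb²⁺/Pb serves as the cathode.
E°cell = E°cat − E°an = −0.12 − (−2.36) = +2.24 V; n = 2.
For the overall reaction Pb2+(aq) + Mg(s) → Pb(s) + Mg2+(aq), Q = [Mg2+(aq)] / [Pb2+(aq)] = 0.338, giving log Q = −0.471.
By the Nernst equation, E = +2.24 − (0.0681/2)·(−0.471) = +2.26 V.

+2.26 V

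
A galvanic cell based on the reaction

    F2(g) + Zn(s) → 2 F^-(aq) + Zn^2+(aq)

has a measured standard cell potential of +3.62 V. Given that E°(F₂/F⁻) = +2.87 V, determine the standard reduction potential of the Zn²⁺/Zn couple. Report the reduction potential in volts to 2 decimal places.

−0.75 V

In the reaction as written the F₂/F⁻ couple is reduced (cathode) and Zn²⁺/Zn is oxidized (anode), so E°cell = E°(F₂/F⁻) − E°(Zn²⁺/Zn).
E°(Zn²⁺/Zn) = E°(cathode) − E°cell = +2.87 − (+3.62) = −0.75 V.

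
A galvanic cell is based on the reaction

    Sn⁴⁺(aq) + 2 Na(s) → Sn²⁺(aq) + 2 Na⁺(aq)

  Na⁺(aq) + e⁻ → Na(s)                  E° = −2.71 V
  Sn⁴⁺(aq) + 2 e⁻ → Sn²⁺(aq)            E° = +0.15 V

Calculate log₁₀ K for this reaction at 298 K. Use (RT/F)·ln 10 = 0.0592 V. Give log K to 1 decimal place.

The Sn⁴⁺/Sn²⁺ couple is reduced (cathode); E°cell = +0.15 − (−2.71) = +2.86 V with n = 2.
At equilibrium E = 0, so log K = nE°cell / 0.0592 = (2)(+2.86) / 0.0592 = 96.6.

log K = 96.6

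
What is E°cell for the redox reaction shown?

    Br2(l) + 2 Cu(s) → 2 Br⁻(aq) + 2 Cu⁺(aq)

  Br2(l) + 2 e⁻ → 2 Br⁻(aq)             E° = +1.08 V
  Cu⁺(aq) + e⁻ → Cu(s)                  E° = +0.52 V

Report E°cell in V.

+0.56 V

In the reaction as written, Br2(l) is reduced (cathode) and Cu⁺(aq) is produced by oxidation at the anode.
E°cell = E°(cathode) − E°(anode) = +1.08 − (+0.52) = +0.56 V.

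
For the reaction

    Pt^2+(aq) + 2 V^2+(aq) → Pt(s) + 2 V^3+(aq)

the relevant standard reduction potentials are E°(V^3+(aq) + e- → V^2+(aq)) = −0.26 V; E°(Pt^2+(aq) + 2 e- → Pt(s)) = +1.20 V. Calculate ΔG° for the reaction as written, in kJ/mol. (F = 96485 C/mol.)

In the reaction as written Pt^2+(aq) is reduced, so the Pt²⁺/Pt couple is the cathode and V³⁺/V²⁺ is the anode.
E°cell = +1.20 − (−0.26) = +1.46 V; balancing electrons gives n = 2.
ΔG° = −nFE°cell = −(2)(96485)(+1.46) J/mol = −282 kJ/mol.

−282 kJ/mol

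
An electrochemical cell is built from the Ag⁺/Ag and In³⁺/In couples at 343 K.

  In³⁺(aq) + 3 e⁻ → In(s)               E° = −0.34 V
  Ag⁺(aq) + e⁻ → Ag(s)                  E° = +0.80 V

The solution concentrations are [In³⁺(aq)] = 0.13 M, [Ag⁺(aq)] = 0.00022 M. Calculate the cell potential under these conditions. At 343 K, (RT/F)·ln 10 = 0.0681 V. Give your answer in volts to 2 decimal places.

+0.91 V

The Ag⁺/Ag couple has the more positive E°, so it is the cathode; In³⁺/In is the anode.
The standard potential is +0.80 − (−0.34) = +1.14 V and the balanced reaction transfers n = 3 electrons.
Balancing gives 3 Ag⁺(aq) + In(s) → 3 Ag(s) + In³⁺(aq); hence Q = [In³⁺(aq)] / [Ag⁺(aq)]^3 = 1.22×10^10 (log Q = 10.087).
E = E° − (0.0681/n)·log Q = +1.14 − (0.0681/3)(10.087) = +0.91 V.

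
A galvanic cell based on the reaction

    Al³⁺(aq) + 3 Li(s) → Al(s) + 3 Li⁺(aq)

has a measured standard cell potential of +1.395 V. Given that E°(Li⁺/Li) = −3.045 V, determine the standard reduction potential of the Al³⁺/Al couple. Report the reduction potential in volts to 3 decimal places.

In the reaction as written the Al³⁺/Al couple is reduced (cathode) and Li⁺/Li is oxidized (anode), so E°cell = E°(Al³⁺/Al) − E°(Li⁺/Li).
E°(Al³⁺/Al) = E°cell + E°(anode) = +1.395 + (−3.045) = −1.650 V.

−1.650 V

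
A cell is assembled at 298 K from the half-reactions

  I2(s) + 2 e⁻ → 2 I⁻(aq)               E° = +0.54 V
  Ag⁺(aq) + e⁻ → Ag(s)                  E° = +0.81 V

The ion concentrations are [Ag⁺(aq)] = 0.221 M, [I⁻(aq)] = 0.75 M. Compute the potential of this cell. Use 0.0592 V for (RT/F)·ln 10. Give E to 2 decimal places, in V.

+0.22 V

The Ag⁺/Ag couple has the more positive E°, so it is the cathode; I₂/I⁻ is the anode.
E°cell = E°cat − E°an = +0.81 − (+0.54) = +0.27 V; n = 2.
Balancing gives 2 Ag⁺(aq) + 2 I⁻(aq) → 2 Ag(s) + I2(s); hence Q = 1 / ([Ag⁺(aq)]^2·[I⁻(aq)]^2) = 36.4 (log Q = 1.561).
By the Nernst equation, E = +0.27 − (0.0592/2)·(1.561) = +0.22 V.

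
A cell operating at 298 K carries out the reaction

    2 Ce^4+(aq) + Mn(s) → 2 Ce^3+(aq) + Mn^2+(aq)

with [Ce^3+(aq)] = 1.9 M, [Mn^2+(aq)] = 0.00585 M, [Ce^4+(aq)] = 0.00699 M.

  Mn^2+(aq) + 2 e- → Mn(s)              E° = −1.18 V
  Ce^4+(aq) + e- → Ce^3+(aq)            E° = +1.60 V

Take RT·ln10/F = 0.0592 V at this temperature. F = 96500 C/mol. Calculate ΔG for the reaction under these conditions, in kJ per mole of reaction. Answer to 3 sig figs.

With Ce⁴⁺/Ce³⁺ reduced at the cathode, E°cell = +1.60 − (−1.18) = +2.78 V and n = 2.
Here Q = ([Ce^3+(aq)]^2·[Mn^2+(aq)]) / [Ce^4+(aq)]^2 = 432 (log Q = 2.636), giving E = +2.78 − (0.0592/2)·(2.636) = +2.7020 V.
Then ΔG = −nFE = −2 × 96500 × +2.7020 J/mol = −521 kJ/mol.

−521 kJ/mol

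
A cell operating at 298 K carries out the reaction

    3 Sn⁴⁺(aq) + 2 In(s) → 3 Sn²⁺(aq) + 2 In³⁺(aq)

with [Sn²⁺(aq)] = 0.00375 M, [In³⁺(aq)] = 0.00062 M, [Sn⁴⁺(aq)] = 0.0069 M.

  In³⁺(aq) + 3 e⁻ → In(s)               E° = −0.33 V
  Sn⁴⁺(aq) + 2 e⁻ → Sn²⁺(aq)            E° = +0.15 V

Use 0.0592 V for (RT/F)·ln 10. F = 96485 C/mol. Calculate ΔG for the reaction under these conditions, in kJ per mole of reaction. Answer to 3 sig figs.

The standard cell potential is +0.15 − (−0.33) = +0.48 V, with n = 6 electrons in the balanced equation.
The reaction quotient is ([Sn²⁺(aq)]^3·[In³⁺(aq)]^2) / [Sn⁴⁺(aq)]^3 = 6.17×10^−8; by Nernst, E = +0.48 − (0.0592/6)(−7.210) = +0.5511 V.
ΔG = −nFE = −(6)(96485)(+0.5511) J/mol = −319 kJ/mol.

−319 kJ/mol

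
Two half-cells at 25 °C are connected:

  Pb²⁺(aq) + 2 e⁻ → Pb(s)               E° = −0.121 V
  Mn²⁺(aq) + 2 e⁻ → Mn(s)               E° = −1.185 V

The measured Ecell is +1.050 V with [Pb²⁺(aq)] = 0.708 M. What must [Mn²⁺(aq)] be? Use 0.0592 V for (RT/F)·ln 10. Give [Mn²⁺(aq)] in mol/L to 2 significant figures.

The Pb²⁺/Pb couple has the larger reduction potential, so it is the cathode: E°cell = −0.121 − (−1.185) = +1.064 V and n = 2.
From the Nernst equation, log Q = n(E° − E)/0.0592 = 2·(+1.064 − (+1.050))/0.0592 = 0.473.
For Pb²⁺(aq) + Mn(s) → Pb(s) + Mn²⁺(aq), the reaction quotient is Q = [Mn²⁺(aq)] / [Pb²⁺(aq)].
Solving for the unknown gives log [Mn²⁺(aq)] = 0.323, so [Mn²⁺(aq)] ≈ 2.1 M.

2.1 M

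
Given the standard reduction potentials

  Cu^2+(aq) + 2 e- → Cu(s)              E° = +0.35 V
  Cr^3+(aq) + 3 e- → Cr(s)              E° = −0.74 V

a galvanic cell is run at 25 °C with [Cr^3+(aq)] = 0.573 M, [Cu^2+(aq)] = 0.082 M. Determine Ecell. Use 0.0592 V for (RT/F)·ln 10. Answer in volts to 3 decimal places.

Cu²⁺/Cu is reduced (cathode, E° = +0.35 V) and Cr³⁺/Cr is oxidized (anode).
E°cell = +0.35 − (−0.74) = +1.09 V, with n = 6 electrons transferred.
The balanced reaction is 3 Cu^2+(aq) + 2 Cr(s) → 3 Cu(s) + 2 Cr^3+(aq), so Q = [Cr^3+(aq)]^2 / [Cu^2+(aq)]^3 = 595 and log Q = 2.775.
Applying E = E° − (RT ln10/nF)·log Q gives +1.09 − (0.0592/6)(2.775) = +1.063 V.

+1.063 V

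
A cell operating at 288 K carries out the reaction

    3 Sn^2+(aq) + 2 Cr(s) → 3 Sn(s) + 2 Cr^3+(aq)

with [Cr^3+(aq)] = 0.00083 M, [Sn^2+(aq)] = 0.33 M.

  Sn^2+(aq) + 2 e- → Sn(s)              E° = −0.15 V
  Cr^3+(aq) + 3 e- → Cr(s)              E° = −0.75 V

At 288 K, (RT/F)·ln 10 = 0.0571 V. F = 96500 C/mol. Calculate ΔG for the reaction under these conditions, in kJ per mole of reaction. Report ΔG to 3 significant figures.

With Sn²⁺/Sn reduced at the cathode, E°cell = −0.15 − (−0.75) = +0.60 V and n = 6.
The reaction quotient is [Cr^3+(aq)]^2 / [Sn^2+(aq)]^3 = 1.92×10^−5; by Nernst, E = +0.60 − (0.0571/6)(−4.717) = +0.6449 V.
Then ΔG = −nFE = −6 × 96500 × +0.6449 J/mol = −373 kJ/mol.

−373 kJ/mol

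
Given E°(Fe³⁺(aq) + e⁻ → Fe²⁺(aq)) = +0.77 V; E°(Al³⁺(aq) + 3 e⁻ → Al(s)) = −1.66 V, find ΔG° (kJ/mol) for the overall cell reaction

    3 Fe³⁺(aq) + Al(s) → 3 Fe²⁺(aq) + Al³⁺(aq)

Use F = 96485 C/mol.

In the reaction as written Fe³⁺(aq) is reduced, so the Fe³⁺/Fe²⁺ couple is the cathode and Al³⁺/Al is the anode.
E°cell = +0.77 − (−1.66) = +2.43 V; balancing electrons gives n = 3.
ΔG° = −nFE°cell = −(3)(96485)(+2.43) J/mol = −703 kJ/mol.

−703 kJ/mol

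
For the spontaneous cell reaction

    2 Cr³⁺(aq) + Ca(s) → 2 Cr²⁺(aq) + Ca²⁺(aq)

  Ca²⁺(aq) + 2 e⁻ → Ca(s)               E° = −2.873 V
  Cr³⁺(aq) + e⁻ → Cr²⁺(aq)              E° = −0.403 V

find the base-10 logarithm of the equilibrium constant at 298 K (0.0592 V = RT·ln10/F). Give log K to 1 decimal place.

log K = 83.4

The Cr³⁺/Cr²⁺ couple is reduced (cathode); E°cell = −0.403 − (−2.873) = +2.470 V with n = 2.
At equilibrium E = 0, so log K = nE°cell / 0.0592 = (2)(+2.470) / 0.0592 = 83.4.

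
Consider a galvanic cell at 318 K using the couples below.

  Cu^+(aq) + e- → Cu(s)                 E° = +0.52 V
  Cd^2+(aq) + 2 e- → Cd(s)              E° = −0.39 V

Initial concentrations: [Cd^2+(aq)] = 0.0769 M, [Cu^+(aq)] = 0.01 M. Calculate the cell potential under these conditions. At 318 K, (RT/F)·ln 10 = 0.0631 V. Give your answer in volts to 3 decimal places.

+0.819 V

Since E°(Cu⁺/Cu) > E°(Cd²⁺/Cd), Cu⁺/Cu serves as the cathode.
The standard potential is +0.52 − (−0.39) = +0.91 V and the balanced reaction transfers n = 2 electrons.
For the overall reaction 2 Cu^+(aq) + Cd(s) → 2 Cu(s) + Cd^2+(aq), Q = [Cd^2+(aq)] / [Cu^+(aq)]^2 = 769, giving log Q = 2.886.
E = E° − (0.0631/n)·log Q = +0.91 − (0.0631/2)(2.886) = +0.819 V.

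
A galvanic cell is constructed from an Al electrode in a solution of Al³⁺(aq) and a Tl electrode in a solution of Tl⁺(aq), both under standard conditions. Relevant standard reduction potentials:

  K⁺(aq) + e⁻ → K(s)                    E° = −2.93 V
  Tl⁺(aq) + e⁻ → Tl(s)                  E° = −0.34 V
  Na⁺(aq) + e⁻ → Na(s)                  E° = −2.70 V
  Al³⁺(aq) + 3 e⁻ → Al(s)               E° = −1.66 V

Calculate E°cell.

+1.32 V

Of the two couples in this cell, the one with the more positive reduction potential is reduced at the cathode: here that is Tl⁺/Tl (−0.34 V); Al³⁺/Al (−1.66 V) is the anode.
E°cell = E°(cathode) − E°(anode) = −0.34 − (−1.66) = +1.32 V.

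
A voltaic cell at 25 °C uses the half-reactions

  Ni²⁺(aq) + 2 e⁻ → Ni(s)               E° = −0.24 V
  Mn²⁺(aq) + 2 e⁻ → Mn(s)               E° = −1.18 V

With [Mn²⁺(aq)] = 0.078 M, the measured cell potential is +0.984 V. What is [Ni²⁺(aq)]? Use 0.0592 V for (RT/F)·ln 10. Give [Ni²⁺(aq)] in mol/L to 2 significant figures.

The Ni²⁺/Ni couple has the larger reduction potential, so it is the cathode: E°cell = −0.24 − (−1.18) = +0.94 V and n = 2.
Since E = E° − (0.0592/n)·log Q, log Q = n(E° − E)/0.0592 = −1.486.
For Ni²⁺(aq) + Mn(s) → Ni(s) + Mn²⁺(aq), the reaction quotient is Q = [Mn²⁺(aq)] / [Ni²⁺(aq)].
Isolating [Ni²⁺(aq)] in Q = 10^{−1.486} yields log [Ni²⁺(aq)] = 0.378, i.e. 2.4 M.

2.4 M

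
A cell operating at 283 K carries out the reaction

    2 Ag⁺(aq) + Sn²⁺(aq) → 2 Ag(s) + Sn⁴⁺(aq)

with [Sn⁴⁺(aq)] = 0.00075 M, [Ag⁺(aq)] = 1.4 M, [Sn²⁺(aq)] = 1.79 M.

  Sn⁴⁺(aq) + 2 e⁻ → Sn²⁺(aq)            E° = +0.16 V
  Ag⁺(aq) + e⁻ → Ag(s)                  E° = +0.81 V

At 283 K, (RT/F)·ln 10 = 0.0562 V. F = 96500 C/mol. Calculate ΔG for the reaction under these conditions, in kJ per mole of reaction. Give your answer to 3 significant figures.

−145 kJ/mol

With Ag⁺/Ag reduced at the cathode, E°cell = +0.81 − (+0.16) = +0.65 V and n = 2.
Here Q = [Sn⁴⁺(aq)] / ([Ag⁺(aq)]^2·[Sn²⁺(aq)]) = 0.000214 (log Q = −3.670), giving E = +0.65 − (0.0562/2)·(−3.670) = +0.7531 V.
Then ΔG = −nFE = −2 × 96500 × +0.7531 J/mol = −145 kJ/mol.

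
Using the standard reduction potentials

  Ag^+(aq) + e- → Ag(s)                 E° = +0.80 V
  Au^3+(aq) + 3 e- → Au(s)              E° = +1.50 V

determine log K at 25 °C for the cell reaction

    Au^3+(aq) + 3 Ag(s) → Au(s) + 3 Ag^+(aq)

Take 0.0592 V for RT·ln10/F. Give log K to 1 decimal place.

log K = 35.5

The Au³⁺/Au couple is reduced (cathode); E°cell = +1.50 − (+0.80) = +0.70 V with n = 3.
At equilibrium E = 0, so log K = nE°cell / 0.0592 = (3)(+0.70) / 0.0592 = 35.5.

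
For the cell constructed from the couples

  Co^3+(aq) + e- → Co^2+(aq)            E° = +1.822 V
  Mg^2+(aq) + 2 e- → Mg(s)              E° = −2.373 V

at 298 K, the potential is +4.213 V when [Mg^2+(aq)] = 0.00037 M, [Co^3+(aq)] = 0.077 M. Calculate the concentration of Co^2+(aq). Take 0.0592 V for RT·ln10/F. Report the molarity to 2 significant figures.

2.0 M

The Co³⁺/Co²⁺ couple has the larger reduction potential, so it is the cathode: E°cell = +1.822 − (−2.373) = +4.195 V and n = 2.
From the Nernst equation, log Q = n(E° − E)/0.0592 = 2·(+4.195 − (+4.213))/0.0592 = −0.608.
Balancing electrons gives 2 Co^3+(aq) + Mg(s) → 2 Co^2+(aq) + Mg^2+(aq); thus Q = ([Co^2+(aq)]^2·[Mg^2+(aq)]) / [Co^3+(aq)]^2.
Solving for the unknown gives log [Co^2+(aq)] = 0.298, so [Co^2+(aq)] ≈ 2.0 M.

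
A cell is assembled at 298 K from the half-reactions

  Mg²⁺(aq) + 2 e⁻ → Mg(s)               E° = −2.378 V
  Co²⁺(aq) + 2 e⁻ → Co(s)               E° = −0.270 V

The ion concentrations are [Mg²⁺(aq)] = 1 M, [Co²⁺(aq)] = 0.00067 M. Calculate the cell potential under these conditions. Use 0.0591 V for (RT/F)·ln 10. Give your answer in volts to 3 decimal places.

+2.014 V

The Co²⁺/Co couple has the more positive E°, so it is the cathode; Mg²⁺/Mg is the anode.
E°cell = −0.270 − (−2.378) = +2.108 V, with n = 2 electrons transferred.
For the overall reaction Co²⁺(aq) + Mg(s) → Co(s) + Mg²⁺(aq), Q = [Mg²⁺(aq)] / [Co²⁺(aq)] = 1.49×10^3, giving log Q = 3.174.
E = E° − (0.0591/n)·log Q = +2.108 − (0.0591/2)(3.174) = +2.014 V.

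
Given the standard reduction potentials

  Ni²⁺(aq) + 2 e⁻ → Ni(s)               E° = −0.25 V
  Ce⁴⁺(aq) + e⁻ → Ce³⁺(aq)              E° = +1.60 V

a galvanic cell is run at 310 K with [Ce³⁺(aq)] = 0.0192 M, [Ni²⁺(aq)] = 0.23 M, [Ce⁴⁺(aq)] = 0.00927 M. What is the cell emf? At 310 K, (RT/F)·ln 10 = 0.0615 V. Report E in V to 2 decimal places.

Ce⁴⁺/Ce³⁺ is reduced (cathode, E° = +1.60 V) and Ni²⁺/Ni is oxidized (anode).
E°cell = +1.60 − (−0.25) = +1.85 V, with n = 2 electrons transferred.
The balanced reaction is 2 Ce⁴⁺(aq) + Ni(s) → 2 Ce³⁺(aq) + Ni²⁺(aq), so Q = ([Ce³⁺(aq)]^2·[Ni²⁺(aq)]) / [Ce⁴⁺(aq)]^2 = 0.987 and log Q = −0.006.
Applying E = E° − (RT ln10/nF)·log Q gives +1.85 − (0.0615/2)(−0.006) = +1.85 V.

+1.85 V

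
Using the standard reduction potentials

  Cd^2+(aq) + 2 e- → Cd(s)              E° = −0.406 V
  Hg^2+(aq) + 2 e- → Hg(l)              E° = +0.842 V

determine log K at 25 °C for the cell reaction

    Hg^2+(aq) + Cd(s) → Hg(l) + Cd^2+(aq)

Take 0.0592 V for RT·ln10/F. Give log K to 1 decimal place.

log K = 42.2

The Hg²⁺/Hg couple is reduced (cathode); E°cell = +0.842 − (−0.406) = +1.248 V with n = 2.
At equilibrium E = 0, so log K = nE°cell / 0.0592 = (2)(+1.248) / 0.0592 = 42.2.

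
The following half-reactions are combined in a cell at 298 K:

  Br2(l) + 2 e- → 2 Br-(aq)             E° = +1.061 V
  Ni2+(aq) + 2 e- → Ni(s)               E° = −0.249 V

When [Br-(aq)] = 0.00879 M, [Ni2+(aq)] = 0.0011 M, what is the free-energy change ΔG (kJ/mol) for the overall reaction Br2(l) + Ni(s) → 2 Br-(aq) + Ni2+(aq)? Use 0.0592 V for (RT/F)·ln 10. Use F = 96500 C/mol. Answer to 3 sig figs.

−293 kJ/mol

With Br₂/Br⁻ reduced at the cathode, E°cell = +1.061 − (−0.249) = +1.310 V and n = 2.
The reaction quotient is [Br-(aq)]^2·[Ni2+(aq)] = 8.5×10^−8; by Nernst, E = +1.310 − (0.0592/2)(−7.071) = +1.5193 V.
Then ΔG = −nFE = −2 × 96500 × +1.5193 J/mol = −293 kJ/mol.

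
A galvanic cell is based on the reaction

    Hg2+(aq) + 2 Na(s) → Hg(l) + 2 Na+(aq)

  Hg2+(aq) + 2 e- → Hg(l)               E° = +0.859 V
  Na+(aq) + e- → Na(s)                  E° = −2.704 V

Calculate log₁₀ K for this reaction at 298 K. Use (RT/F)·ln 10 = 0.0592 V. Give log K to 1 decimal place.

The Hg²⁺/Hg couple is reduced (cathode); E°cell = +0.859 − (−2.704) = +3.563 V with n = 2.
At equilibrium E = 0, so log K = nE°cell / 0.0592 = (2)(+3.563) / 0.0592 = 120.4.

log K = 120.4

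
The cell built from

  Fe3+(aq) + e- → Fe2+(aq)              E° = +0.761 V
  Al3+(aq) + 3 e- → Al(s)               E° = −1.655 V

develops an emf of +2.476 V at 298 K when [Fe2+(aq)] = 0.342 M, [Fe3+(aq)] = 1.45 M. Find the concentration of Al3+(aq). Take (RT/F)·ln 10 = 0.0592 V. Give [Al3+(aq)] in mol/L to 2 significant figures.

0.069 M

Fe³⁺/Fe²⁺ is the cathode (higher E°); E°cell = +0.761 − (−1.655) = +2.416 V with n = 3.
Rearranging E = E° − (0.0592/n)·log Q gives log Q = 3(+2.416 − (+2.476))/0.0592 = −3.041.
Balancing electrons gives 3 Fe3+(aq) + Al(s) → 3 Fe2+(aq) + Al3+(aq); thus Q = ([Fe2+(aq)]^3·[Al3+(aq)]) / [Fe3+(aq)]^3.
Substituting the known concentrations and solving, log [Al3+(aq)] = −1.159 and [Al3+(aq)] = 0.069 M.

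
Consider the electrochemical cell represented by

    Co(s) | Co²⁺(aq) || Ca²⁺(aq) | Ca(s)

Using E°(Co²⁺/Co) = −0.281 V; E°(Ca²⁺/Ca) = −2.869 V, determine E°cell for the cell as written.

By convention the left-hand electrode in cell notation is the anode (oxidation) and the right-hand electrode is the cathode (reduction).
E°cell = E°(right) − E°(left) = −2.869 − (−0.281) = −2.588 V.
The negative sign shows that, as written, the cell would require an external voltage to drive the reaction.

−2.588 V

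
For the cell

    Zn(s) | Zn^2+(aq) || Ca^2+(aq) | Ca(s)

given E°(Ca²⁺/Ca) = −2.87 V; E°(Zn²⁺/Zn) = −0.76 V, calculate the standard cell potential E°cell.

By convention the left-hand electrode in cell notation is the anode (oxidation) and the right-hand electrode is the cathode (reduction).
E°cell = E°(right) − E°(left) = −2.87 − (−0.76) = −2.11 V.
The negative sign shows that, as written, the cell would require an external voltage to drive the reaction.

−2.11 V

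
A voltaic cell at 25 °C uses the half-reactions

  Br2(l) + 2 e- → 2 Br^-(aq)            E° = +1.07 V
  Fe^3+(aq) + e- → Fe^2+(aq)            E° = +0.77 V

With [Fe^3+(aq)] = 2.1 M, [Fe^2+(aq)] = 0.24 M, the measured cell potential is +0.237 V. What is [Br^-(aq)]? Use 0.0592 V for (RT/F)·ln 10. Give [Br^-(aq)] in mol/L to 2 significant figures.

1.3 M

Br₂/Br⁻ is the cathode (higher E°); E°cell = +1.07 − (+0.77) = +0.30 V with n = 2.
From the Nernst equation, log Q = n(E° − E)/0.0592 = 2·(+0.30 − (+0.237))/0.0592 = 2.128.
For Br2(l) + 2 Fe^2+(aq) → 2 Br^-(aq) + 2 Fe^3+(aq), the reaction quotient is Q = ([Br^-(aq)]^2·[Fe^3+(aq)]^2) / [Fe^2+(aq)]^2.
Isolating [Br^-(aq)] in Q = 10^{2.128} yields log [Br^-(aq)] = 0.122, i.e. 1.3 M.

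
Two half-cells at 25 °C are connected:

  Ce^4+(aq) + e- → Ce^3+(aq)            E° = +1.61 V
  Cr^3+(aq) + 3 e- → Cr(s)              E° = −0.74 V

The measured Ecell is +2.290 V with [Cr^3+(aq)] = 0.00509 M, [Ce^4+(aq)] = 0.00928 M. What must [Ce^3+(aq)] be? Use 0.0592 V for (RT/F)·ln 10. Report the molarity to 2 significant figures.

0.56 M

Ce⁴⁺/Ce³⁺ is the cathode (higher E°); E°cell = +1.61 − (−0.74) = +2.35 V with n = 3.
Since E = E° − (0.0592/n)·log Q, log Q = n(E° − E)/0.0592 = 3.041.
For 3 Ce^4+(aq) + Cr(s) → 3 Ce^3+(aq) + Cr^3+(aq), the reaction quotient is Q = ([Ce^3+(aq)]^3·[Cr^3+(aq)]) / [Ce^4+(aq)]^3.
Solving for the unknown gives log [Ce^3+(aq)] = −0.254, so [Ce^3+(aq)] ≈ 0.56 M.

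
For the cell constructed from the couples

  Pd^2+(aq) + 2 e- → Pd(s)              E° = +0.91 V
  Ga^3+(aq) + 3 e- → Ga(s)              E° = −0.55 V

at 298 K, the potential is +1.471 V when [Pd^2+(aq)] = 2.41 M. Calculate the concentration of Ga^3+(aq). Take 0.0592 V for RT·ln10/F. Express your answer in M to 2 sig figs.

1.0 M

The Pd²⁺/Pd couple has the larger reduction potential, so it is the cathode: E°cell = +0.91 − (−0.55) = +1.46 V and n = 6.
Since E = E° − (0.0592/n)·log Q, log Q = n(E° − E)/0.0592 = −1.115.
For 3 Pd^2+(aq) + 2 Ga(s) → 3 Pd(s) + 2 Ga^3+(aq), the reaction quotient is Q = [Ga^3+(aq)]^2 / [Pd^2+(aq)]^3.
Solving for the unknown gives log [Ga^3+(aq)] = 0.016, so [Ga^3+(aq)] ≈ 1.0 M.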